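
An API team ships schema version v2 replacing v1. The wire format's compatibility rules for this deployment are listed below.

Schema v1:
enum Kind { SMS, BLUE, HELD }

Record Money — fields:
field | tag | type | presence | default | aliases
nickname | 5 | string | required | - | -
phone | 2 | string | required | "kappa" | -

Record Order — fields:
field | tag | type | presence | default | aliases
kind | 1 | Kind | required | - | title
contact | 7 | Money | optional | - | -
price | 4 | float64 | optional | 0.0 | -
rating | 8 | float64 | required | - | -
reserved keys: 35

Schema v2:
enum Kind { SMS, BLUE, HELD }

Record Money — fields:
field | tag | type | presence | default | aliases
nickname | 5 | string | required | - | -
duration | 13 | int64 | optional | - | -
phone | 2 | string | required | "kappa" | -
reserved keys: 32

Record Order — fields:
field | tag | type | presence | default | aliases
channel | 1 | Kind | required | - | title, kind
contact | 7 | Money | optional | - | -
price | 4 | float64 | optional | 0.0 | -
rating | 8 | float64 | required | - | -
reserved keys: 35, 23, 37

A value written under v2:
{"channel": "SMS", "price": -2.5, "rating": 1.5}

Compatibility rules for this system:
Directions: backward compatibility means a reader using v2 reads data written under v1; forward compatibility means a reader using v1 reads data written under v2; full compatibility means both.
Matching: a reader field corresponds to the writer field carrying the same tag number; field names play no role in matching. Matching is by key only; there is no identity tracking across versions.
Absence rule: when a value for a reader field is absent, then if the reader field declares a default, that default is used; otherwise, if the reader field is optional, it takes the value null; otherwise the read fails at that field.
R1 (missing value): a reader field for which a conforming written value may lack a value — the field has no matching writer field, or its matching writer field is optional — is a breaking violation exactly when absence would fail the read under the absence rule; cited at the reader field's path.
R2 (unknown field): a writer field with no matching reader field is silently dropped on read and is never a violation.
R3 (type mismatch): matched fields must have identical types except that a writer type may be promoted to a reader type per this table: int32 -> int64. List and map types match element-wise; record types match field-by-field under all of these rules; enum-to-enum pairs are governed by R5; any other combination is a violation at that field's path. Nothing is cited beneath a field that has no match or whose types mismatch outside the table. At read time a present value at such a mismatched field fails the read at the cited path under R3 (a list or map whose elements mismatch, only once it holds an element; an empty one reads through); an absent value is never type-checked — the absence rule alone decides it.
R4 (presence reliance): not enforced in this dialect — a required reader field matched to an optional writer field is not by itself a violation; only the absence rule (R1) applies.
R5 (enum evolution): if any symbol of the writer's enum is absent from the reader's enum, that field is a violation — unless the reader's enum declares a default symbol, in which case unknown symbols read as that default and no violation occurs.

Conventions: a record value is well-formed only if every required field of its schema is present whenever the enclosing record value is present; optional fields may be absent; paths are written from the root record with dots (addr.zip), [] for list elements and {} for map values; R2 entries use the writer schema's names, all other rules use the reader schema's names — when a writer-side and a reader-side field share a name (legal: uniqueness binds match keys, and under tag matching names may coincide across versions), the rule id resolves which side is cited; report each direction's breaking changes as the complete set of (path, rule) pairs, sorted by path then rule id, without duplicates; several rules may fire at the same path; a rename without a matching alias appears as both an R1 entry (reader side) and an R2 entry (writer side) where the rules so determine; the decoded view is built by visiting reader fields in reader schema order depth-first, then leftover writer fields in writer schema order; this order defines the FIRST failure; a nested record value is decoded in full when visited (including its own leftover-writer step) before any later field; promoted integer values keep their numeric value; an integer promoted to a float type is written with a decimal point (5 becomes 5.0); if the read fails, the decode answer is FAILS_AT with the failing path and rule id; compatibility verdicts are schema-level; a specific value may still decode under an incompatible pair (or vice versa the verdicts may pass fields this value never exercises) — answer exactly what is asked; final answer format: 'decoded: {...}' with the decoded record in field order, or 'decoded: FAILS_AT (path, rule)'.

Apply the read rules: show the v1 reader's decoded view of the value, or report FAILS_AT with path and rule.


the writer's type comes first in each Order pair
decode walk for Order under reader schema v1:
  kind := "SMS" (from writer channel)
  contact := null (not supplied -> null)
  price := -2.5
  rating := 1.5
  => decoded: {"kind": "SMS", "contact": null, "price": -2.5, "rating": 1.5}
ruling out the remaining Order differences:
  renamed field kind to channel in record Order (alias kind declared on the renamed field) -> no rule fires on it and the decoded Order view is identical with or without it
  added field duration to record Money: optional int64, tag 13 (in v2 it sits immediately before phone) -> no rule fires on it and the decoded Order view is identical with or without it

decoded: {"kind": "SMS", "contact": null, "price": -2.5, "rating": 1.5}


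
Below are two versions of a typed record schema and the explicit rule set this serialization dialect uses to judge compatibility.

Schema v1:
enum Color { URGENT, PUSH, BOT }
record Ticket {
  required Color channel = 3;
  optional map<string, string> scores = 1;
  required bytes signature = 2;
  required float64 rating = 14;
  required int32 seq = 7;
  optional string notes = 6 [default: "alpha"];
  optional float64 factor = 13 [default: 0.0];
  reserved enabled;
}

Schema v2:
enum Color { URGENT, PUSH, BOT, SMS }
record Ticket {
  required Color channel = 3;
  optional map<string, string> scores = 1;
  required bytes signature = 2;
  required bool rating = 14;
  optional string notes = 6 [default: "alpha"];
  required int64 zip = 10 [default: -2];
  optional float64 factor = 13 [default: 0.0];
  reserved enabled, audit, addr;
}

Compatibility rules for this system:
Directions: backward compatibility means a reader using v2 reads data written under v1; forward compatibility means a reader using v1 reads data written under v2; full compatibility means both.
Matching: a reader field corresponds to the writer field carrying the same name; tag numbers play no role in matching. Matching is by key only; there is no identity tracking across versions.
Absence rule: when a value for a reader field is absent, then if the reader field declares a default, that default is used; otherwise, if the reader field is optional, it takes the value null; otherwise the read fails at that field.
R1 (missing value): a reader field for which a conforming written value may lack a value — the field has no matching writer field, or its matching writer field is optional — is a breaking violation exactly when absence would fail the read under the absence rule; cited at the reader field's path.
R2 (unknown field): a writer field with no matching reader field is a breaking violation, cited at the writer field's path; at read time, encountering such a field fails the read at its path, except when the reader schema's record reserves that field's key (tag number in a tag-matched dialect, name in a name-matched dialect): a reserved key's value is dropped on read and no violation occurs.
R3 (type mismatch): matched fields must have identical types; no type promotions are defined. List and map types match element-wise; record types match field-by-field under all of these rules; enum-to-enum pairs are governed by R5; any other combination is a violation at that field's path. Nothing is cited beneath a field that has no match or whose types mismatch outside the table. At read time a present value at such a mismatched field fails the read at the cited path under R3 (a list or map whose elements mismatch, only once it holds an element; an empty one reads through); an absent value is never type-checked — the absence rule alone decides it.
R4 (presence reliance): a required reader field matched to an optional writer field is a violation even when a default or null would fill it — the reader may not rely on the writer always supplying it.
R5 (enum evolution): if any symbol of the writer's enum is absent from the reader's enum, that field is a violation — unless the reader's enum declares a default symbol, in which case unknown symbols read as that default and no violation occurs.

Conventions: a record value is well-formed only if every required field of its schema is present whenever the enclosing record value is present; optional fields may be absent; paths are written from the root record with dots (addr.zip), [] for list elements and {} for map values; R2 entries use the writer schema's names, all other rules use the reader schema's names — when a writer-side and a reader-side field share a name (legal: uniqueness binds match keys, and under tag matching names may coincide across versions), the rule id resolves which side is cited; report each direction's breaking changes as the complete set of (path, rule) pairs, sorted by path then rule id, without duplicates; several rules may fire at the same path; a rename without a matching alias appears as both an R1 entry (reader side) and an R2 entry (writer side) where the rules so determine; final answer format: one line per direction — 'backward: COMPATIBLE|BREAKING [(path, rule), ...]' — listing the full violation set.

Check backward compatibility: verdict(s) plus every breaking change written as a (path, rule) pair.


backward: BREAKING [(rating, R3), (seq, R2)]

arrows below run writer -> reader for Ticket
backward analysis of Ticket with v2 as reader and v1 as writer:
  channel: paired with writer channel (Color -> Color; writer required)
  scores: paired with writer scores (map<string, string> -> map<string, string>; writer optional)
  signature: paired with writer signature (bytes -> bytes; writer required)
  rating: paired with writer rating (float64 -> bool; writer required)
  notes: paired with writer notes (string -> string; writer optional)
  zip: no writer-side match
  factor: paired with writer factor (float64 -> float64; writer optional)
  seq (writer side), unknown to reader
  R3 fires at rating
  R2 fires at seq
  => backward verdict for Ticket: BREAKING, 2 violation(s)
ruling out the remaining Ticket differences:
  enum Color (field channel in record Ticket): symbol SMS added -> matters only for Ticket's forward compatibility — outside the asked direction
  added field zip to record Ticket: required int64, tag 10, default -2 (in v2 it sits immediately before factor) -> matters only for Ticket's forward compatibility — outside the asked direction


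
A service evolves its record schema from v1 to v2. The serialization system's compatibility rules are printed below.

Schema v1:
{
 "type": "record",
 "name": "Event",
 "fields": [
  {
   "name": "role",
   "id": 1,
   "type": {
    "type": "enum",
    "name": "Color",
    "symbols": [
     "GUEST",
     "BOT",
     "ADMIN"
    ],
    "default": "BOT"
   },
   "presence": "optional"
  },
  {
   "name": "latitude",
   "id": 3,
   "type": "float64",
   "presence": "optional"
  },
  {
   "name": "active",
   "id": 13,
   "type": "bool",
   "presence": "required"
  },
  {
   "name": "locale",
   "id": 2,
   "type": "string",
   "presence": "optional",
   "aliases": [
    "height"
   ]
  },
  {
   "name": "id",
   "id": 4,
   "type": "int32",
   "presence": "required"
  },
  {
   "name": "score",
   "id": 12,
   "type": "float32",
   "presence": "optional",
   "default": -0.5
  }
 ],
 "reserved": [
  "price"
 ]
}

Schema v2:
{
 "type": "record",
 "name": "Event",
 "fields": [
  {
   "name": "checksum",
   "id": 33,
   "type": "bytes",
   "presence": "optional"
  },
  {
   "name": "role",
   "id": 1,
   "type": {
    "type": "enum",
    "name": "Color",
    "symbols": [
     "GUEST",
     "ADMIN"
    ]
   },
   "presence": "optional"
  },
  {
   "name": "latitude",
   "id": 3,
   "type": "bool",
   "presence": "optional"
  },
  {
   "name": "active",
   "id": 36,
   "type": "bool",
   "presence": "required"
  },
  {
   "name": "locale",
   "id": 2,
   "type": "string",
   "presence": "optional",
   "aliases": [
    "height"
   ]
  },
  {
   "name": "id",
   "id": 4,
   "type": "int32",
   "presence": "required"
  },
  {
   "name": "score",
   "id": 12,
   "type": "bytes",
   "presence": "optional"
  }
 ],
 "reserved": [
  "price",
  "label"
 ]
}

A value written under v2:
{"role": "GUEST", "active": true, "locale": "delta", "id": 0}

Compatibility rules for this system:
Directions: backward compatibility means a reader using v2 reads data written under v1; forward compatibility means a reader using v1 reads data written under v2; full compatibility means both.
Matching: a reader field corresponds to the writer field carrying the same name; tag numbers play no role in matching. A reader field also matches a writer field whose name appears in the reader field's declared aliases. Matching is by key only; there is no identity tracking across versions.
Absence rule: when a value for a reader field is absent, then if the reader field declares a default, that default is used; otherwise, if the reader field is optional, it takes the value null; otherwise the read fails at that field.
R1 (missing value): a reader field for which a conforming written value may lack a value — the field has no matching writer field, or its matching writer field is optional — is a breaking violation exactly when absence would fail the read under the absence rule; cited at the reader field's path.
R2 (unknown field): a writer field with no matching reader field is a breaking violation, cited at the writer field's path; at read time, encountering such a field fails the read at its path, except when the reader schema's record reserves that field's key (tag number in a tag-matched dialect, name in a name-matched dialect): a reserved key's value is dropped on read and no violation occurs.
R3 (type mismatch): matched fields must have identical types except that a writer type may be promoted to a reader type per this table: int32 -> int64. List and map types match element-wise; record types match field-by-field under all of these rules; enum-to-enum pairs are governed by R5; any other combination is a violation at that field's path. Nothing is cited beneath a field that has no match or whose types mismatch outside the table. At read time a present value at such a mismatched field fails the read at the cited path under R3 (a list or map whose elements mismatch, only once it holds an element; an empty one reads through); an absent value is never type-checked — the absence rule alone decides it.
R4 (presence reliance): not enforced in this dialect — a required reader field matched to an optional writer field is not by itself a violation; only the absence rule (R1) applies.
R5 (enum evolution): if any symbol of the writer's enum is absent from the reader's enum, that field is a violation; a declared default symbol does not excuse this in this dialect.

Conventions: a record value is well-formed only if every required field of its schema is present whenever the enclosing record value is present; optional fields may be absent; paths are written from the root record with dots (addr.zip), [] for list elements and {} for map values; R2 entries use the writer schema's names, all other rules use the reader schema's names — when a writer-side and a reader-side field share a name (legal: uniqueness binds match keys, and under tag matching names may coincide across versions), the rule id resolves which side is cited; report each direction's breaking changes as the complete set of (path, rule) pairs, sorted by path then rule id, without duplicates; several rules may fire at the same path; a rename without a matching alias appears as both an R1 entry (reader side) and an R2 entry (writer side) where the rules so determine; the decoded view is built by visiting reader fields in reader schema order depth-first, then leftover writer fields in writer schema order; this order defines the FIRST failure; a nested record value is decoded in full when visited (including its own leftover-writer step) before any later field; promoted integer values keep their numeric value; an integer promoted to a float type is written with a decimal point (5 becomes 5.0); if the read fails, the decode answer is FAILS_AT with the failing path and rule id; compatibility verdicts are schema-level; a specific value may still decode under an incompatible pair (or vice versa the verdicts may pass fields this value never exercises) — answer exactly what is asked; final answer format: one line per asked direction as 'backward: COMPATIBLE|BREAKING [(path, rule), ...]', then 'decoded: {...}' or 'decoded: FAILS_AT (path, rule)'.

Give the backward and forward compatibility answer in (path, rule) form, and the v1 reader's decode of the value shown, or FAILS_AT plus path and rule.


arrows below run writer -> reader for Event
backward on Event — v2 reading data written by v1:
  checksum has no writer counterpart
  role: Color -> Color, writer optional; from role
  latitude: float64 -> bool, writer optional; from latitude
  active: bool -> bool, writer required; from active
  locale: string -> string, writer optional; from locale
  id: int32 -> int32, writer required; from id
  score: float32 -> bytes, writer optional; from score
  R3 fires at latitude
  R5 fires at role
  R3 fires at score
  => backward verdict for Event: BREAKING, 3 violation(s)
forward on Event — v1 reading data written by v2:
  role: Color -> Color, writer optional; from role
  latitude: bool -> float64, writer optional; from latitude
  active: bool -> bool, writer required; from active
  locale: string -> string, writer optional; from locale
  id: int32 -> int32, writer required; from id
  score: bytes -> float32, writer optional; from score
  writer field checksum has no reader counterpart
  R2 fires at checksum
  R3 fires at latitude
  R3 fires at score
  => forward verdict for Event: BREAKING, 3 violation(s)
decoding the Event value with the v1 reader:
  role := "GUEST"
  latitude := null (absent, optional -> null)
  active := true
  locale := "delta"
  id := 0
  score := -0.5 (absent -> default)
  => decoded: {"role": "GUEST", "latitude": null, "active": true, "locale": "delta", "id": 0, "score": -0.5}

backward: BREAKING [(latitude, R3), (role, R5), (score, R3)]; forward: BREAKING [(checksum, R2), (latitude, R3), (score, R3)]; decoded: {"role": "GUEST", "latitude": null, "active": true, "locale": "delta", "id": 0, "score": -0.5}


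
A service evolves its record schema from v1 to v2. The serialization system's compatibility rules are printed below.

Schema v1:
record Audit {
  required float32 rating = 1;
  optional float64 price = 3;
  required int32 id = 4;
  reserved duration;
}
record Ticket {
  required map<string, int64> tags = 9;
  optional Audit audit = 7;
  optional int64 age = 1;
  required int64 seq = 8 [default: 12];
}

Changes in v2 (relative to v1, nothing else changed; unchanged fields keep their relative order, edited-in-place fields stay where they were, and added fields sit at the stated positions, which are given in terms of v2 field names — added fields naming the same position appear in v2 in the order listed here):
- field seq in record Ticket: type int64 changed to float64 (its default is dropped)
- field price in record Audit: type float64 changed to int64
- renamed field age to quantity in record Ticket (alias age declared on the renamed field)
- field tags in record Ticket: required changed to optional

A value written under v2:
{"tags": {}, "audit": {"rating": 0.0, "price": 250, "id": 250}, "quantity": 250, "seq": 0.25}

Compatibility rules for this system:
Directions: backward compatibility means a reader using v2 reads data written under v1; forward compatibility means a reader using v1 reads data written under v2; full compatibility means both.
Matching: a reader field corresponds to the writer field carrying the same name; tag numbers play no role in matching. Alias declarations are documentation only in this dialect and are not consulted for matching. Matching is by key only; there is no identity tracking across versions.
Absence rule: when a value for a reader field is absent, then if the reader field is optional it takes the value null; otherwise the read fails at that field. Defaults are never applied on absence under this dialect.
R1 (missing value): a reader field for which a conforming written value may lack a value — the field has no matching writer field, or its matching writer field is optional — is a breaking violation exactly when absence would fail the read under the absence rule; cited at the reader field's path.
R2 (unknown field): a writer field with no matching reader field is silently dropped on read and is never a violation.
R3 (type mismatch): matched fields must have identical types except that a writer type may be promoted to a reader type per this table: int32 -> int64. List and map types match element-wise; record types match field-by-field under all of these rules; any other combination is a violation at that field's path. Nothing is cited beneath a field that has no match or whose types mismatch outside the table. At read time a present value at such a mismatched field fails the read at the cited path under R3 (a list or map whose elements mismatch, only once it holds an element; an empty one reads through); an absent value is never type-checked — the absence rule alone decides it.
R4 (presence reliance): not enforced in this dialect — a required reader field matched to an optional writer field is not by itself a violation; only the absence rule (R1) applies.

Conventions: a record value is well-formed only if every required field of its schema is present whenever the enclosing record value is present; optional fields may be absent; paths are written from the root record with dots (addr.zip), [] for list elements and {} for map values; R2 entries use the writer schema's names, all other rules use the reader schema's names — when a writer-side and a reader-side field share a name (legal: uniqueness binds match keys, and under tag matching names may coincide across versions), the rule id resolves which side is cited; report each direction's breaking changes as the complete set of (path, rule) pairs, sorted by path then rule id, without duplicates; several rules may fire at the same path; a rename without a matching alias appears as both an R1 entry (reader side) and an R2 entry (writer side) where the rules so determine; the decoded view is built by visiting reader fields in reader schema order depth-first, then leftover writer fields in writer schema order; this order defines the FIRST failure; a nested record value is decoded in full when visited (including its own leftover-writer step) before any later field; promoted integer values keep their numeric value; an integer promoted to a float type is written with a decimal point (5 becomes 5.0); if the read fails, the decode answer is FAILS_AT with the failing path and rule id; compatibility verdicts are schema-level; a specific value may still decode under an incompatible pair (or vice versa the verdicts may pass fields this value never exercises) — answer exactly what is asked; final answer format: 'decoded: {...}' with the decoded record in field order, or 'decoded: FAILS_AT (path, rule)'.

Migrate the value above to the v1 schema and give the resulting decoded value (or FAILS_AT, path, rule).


decoded: FAILS_AT (audit.price, R3)

each type pair in Ticket: writer, then reader
decoding the Ticket value with the v1 reader:
  tags := {}
  audit.rating := 0.0
  read fails at audit.price under R3
  => FAILS_AT (audit.price, R3)
the other Ticket changes do not affect what is asked:
  field seq in record Ticket: type int64 changed to float64 (its default is dropped) -> a verdict-level change on Ticket — the shown value reads the same
  renamed field age to quantity in record Ticket (alias age declared on the renamed field) -> triggers nothing under the printed rules; the Ticket answer is the same either way
  field tags in record Ticket: required changed to optional -> a verdict-level change on Ticket — the shown value reads the same


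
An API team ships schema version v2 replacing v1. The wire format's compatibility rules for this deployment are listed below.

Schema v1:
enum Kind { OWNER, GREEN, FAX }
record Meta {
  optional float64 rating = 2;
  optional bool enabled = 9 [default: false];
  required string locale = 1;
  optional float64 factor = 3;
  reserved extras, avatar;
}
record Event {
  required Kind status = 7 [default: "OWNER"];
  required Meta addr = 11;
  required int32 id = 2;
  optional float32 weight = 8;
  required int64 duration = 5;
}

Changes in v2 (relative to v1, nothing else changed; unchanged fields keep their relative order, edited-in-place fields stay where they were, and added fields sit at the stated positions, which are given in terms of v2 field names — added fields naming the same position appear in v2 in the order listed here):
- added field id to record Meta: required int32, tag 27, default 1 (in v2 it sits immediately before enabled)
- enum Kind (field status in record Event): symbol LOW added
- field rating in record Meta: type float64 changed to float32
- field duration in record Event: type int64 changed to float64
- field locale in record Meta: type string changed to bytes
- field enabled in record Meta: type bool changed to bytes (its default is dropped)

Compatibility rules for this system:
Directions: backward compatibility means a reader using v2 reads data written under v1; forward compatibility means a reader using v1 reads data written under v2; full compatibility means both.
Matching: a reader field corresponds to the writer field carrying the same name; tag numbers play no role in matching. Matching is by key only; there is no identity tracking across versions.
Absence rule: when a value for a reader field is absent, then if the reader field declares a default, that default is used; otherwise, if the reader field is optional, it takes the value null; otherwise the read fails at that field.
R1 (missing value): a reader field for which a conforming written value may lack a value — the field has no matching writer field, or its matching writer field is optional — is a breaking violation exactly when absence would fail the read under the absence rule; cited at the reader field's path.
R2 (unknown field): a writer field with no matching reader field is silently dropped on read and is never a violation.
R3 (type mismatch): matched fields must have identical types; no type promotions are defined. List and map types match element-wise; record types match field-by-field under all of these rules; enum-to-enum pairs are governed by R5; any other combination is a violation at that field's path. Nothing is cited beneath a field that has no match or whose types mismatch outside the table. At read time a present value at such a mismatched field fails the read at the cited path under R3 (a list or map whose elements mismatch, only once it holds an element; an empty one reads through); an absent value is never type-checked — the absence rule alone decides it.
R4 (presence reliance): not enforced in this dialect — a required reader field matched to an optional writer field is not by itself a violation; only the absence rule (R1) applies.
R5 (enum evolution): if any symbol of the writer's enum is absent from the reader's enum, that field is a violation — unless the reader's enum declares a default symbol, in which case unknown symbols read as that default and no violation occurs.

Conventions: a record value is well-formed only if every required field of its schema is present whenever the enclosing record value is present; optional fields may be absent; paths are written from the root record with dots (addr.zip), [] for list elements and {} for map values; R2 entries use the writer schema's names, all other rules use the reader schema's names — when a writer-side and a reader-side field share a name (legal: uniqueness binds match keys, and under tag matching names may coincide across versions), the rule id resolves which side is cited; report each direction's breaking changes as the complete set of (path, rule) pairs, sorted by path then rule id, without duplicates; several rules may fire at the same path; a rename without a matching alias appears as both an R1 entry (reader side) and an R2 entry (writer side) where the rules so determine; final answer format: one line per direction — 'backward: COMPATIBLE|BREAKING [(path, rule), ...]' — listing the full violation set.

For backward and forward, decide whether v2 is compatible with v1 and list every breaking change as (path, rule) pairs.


each type pair in Event: writer, then reader
backward for Event (reader v2, writer v1):
  status: paired with writer status (Kind -> Kind; writer required)
  addr: paired with writer addr (Meta -> Meta; writer required)
  id: paired with writer id (int32 -> int32; writer required)
  weight: paired with writer weight (float32 -> float32; writer optional)
  duration: paired with writer duration (int64 -> float64; writer required)
  addr.rating: paired with writer addr.rating (float64 -> float32; writer optional)
  addr.id has no writer counterpart
  addr.enabled: paired with writer addr.enabled (bool -> bytes; writer optional)
  addr.locale: paired with writer addr.locale (string -> bytes; writer required)
  addr.factor: paired with writer addr.factor (float64 -> float64; writer optional)
  violation R3 at addr.enabled
  violation R3 at addr.locale
  violation R3 at addr.rating
  violation R3 at duration
  => 4 violation(s): backward is BREAKING for Event
forward for Event (reader v1, writer v2):
  status: paired with writer status (Kind -> Kind; writer required)
  addr: paired with writer addr (Meta -> Meta; writer required)
  id: paired with writer id (int32 -> int32; writer required)
  weight: paired with writer weight (float32 -> float32; writer optional)
  duration: paired with writer duration (float64 -> int64; writer required)
  addr.rating: paired with writer addr.rating (float32 -> float64; writer optional)
  addr.enabled: paired with writer addr.enabled (bytes -> bool; writer optional)
  addr.locale: paired with writer addr.locale (bytes -> string; writer required)
  addr.factor: paired with writer addr.factor (float64 -> float64; writer optional)
  leftover writer field: addr.id
  violation R3 at addr.enabled
  violation R3 at addr.locale
  violation R3 at addr.rating
  violation R3 at duration
  violation R5 at status
  => 5 violation(s): forward is BREAKING for Event

backward: BREAKING [(addr.enabled, R3), (addr.locale, R3), (addr.rating, R3), (duration, R3)]; forward: BREAKING [(addr.enabled, R3), (addr.locale, R3), (addr.rating, R3), (duration, R3), (status, R5)]


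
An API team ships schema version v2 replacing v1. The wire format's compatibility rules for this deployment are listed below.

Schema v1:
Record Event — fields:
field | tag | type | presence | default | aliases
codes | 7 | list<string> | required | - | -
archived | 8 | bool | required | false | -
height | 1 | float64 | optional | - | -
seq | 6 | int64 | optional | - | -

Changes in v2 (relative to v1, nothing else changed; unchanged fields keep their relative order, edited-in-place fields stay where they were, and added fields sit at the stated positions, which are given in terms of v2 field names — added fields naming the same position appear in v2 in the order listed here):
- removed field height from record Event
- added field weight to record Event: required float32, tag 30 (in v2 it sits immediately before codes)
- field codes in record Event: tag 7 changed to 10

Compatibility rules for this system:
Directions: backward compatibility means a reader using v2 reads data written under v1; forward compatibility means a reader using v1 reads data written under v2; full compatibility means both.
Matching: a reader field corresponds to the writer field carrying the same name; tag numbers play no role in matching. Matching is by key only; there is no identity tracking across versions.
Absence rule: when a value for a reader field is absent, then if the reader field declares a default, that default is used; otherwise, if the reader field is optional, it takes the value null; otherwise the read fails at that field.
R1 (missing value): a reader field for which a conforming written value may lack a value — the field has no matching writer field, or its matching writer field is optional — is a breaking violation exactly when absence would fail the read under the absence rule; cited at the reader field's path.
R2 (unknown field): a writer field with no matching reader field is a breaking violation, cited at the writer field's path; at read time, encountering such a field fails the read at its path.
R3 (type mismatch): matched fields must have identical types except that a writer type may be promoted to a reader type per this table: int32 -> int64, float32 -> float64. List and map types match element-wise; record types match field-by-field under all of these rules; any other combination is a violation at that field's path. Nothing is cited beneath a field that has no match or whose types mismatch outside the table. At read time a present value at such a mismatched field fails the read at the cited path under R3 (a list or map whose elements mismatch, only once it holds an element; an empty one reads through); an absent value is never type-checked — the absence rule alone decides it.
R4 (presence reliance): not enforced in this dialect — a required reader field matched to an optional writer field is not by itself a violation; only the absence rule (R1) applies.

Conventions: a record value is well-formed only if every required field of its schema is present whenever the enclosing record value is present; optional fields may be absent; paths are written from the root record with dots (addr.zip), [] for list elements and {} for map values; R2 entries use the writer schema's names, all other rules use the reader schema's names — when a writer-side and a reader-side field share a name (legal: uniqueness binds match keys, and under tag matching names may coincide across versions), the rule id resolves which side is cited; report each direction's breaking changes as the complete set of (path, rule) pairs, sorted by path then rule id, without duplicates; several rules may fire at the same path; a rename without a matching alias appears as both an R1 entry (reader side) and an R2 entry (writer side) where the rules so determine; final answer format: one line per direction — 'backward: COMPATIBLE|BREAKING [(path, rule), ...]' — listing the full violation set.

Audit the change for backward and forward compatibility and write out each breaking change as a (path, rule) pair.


in Event below, arrows point writer -> reader
backward analysis of Event with v2 as reader and v1 as writer:
  weight: no writer-side match
  list<string> -> list<string>, writer required: codes aligns to codes
  bool -> bool, writer required: archived aligns to archived
  int64 -> int64, writer optional: seq aligns to seq
  writer height: unknown to reader
  breaking: (height, R2)
  breaking: (weight, R1)
  backward on Event therefore BREAKING (2)
forward analysis of Event with v1 as reader and v2 as writer:
  list<string> -> list<string>, writer required: codes aligns to codes
  bool -> bool, writer required: archived aligns to archived
  height: no writer-side match
  int64 -> int64, writer optional: seq aligns to seq
  writer weight: unknown to reader
  breaking: (weight, R2)
  forward on Event therefore BREAKING (1)

backward: BREAKING [(height, R2), (weight, R1)]; forward: BREAKING [(weight, R2)]


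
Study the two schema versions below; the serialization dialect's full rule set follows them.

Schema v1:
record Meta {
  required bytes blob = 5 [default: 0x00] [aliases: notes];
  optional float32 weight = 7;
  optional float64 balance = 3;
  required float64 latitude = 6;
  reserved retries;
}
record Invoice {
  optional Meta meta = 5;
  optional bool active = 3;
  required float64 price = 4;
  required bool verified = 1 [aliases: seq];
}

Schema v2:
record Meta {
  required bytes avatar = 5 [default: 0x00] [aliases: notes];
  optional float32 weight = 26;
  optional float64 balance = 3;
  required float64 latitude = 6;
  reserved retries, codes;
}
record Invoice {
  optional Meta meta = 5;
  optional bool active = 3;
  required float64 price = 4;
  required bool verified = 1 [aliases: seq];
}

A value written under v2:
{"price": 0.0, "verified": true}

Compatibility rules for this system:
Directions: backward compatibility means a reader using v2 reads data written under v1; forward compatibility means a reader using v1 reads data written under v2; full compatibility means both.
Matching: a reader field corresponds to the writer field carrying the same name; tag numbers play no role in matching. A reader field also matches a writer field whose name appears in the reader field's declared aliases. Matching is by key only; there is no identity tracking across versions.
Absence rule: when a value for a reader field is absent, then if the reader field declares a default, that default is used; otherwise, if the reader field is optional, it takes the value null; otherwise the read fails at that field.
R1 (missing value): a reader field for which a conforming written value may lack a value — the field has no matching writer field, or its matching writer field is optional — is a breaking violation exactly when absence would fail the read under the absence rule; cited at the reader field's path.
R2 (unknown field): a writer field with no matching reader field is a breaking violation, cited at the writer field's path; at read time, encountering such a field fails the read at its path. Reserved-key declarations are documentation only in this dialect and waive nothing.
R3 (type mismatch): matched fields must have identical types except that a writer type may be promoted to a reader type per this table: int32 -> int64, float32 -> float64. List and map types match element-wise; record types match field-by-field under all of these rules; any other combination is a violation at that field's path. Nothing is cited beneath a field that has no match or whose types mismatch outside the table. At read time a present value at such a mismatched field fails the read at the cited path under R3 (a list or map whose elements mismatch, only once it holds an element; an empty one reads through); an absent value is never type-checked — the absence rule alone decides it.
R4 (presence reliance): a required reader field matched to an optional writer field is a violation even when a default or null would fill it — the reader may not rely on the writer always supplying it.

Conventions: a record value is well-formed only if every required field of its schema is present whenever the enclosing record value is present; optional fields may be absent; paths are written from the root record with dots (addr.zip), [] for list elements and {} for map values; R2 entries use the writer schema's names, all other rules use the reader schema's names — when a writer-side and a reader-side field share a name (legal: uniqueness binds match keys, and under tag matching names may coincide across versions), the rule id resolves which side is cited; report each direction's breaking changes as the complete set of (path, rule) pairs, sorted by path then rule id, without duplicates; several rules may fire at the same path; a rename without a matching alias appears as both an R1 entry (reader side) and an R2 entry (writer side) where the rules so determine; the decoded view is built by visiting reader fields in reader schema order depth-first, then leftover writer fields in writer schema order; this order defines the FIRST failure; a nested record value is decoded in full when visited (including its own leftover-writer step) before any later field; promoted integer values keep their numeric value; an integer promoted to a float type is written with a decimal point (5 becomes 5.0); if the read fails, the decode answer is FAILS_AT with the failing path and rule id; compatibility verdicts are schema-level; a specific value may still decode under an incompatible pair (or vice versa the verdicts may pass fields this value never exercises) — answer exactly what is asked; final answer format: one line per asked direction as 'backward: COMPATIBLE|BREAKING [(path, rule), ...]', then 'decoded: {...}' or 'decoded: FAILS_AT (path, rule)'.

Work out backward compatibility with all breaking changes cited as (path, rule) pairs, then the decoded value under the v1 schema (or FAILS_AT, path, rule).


backward: BREAKING [(meta.blob, R2)]; decoded: {"meta": null, "active": null, "price": 0.0, "verified": true}

the writer's type comes first in each Invoice pair
backward pass over Invoice, reader schema v2, writer schema v1:
  meta: paired with writer meta (Meta -> Meta; writer optional)
  active: paired with writer active (bool -> bool; writer optional)
  price: paired with writer price (float64 -> float64; writer required)
  verified: paired with writer verified (bool -> bool; writer required)
  meta.avatar: no writer match
  meta.weight: paired with writer meta.weight (float32 -> float32; writer optional)
  meta.balance: paired with writer meta.balance (float64 -> float64; writer optional)
  meta.latitude: paired with writer meta.latitude (float64 -> float64; writer required)
  leftover writer field: meta.blob
  violation R2 at meta.blob
  => backward: BREAKING (1)
decode walk for Invoice under reader schema v1:
  meta := null (missing; optional => null)
  active := null (missing; optional => null)
  price := 0.0
  verified := true
  => decoded: {"meta": null, "active": null, "price": 0.0, "verified": true}
diffs on Invoice not affecting the asked answer:
  field weight in record Meta: tag 7 changed to 26 -> fires no rule on Invoice, leaving the asked answer as it is
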